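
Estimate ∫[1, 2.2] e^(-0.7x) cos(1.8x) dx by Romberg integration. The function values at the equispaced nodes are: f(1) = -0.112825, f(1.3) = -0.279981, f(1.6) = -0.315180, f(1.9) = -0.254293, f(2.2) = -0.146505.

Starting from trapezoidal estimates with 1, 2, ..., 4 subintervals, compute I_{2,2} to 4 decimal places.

-0.3026

I_{0,0} (trapezoid, 1 panel, h=1.2000): -0.155598
I_{1,0} (trapezoid, 2 panels, h=0.6000): -0.266907
I_{2,0} (trapezoid, 4 panels, h=0.3000): -0.293736
I_{1,1} = -0.266907 + (-0.266907 − (-0.155598))/3 = -0.304010
I_{2,1} = -0.293736 + (-0.293736 − (-0.266907))/3 = -0.302679
I_{2,2} = -0.302679 + (-0.302679 − (-0.304010))/15 = -0.302590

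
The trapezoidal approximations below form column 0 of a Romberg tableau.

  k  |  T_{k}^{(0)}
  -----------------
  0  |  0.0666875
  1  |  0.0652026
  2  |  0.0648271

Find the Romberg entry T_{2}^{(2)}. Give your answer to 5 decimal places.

0.06470

T_{1}^{(1)} = (4·0.0652026 − 0.0666875) / 3 = 0.0647076
T_{2}^{(1)} = (4·0.0648271 − 0.0652026) / 3 = 0.0647019
T_{2}^{(2)} = (16·0.0647019 − 0.0647076) / 15 = 0.0647015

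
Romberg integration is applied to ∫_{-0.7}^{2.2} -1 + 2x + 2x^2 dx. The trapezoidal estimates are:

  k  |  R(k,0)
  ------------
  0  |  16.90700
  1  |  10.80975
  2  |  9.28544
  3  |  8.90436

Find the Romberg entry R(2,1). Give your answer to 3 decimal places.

R(2,1) = 9.28544 + (9.28544 − 10.80975)/3 = 8.77734

8.777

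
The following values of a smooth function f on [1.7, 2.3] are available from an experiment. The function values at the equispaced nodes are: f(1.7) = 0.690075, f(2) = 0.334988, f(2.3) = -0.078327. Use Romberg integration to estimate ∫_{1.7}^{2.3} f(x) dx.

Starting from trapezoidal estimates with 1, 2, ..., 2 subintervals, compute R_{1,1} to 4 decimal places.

0.1952

R_{0,0} (trapezoid, 1 panel, h=0.6000): 0.183524
R_{1,0} (trapezoid, 2 panels, h=0.3000): 0.192259
R_{1,1} = 0.192259 + (0.192259 − 0.183524)/3 = 0.195171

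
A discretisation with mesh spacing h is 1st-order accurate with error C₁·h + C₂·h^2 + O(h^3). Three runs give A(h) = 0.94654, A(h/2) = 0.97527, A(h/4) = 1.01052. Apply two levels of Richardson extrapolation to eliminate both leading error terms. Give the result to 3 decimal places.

First eliminate the h term (factor 2^1 = 2):
  B₁ = (2·0.97527 − 0.94654)/1 = 1.00400
  B₂ = (2·1.01052 − 0.97527)/1 = 1.04577
Then eliminate the h^2 term (factor 2^2 = 4):
  (4·1.04577 − 1.00400)/3 = 1.05969

1.060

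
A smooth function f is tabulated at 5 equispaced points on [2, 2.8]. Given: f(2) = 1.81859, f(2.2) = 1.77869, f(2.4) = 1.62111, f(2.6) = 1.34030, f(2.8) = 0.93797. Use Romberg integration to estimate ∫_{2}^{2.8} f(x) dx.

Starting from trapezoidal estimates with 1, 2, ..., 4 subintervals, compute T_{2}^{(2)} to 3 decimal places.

T_{0}^{(0)} (trapezoid, 1 panel, h=0.8000): 1.10262
T_{1}^{(0)} (trapezoid, 2 panels, h=0.4000): 1.19976
T_{2}^{(0)} (trapezoid, 4 panels, h=0.2000): 1.22368
T_{1}^{(1)} = 1.19976 + (1.19976 − 1.10262)/3 = 1.23214
T_{2}^{(1)} = 1.22368 + (1.22368 − 1.19976)/3 = 1.23165
T_{2}^{(2)} = 1.23165 + (1.23165 − 1.23214)/15 = 1.23162

1.232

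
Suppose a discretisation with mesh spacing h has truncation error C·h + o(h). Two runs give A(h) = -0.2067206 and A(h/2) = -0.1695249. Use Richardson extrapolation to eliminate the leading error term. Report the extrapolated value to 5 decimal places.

-0.13233

Extrapolated value = (2·A(h/2) − A(h)) / (2 − 1)
= (2·(-0.1695249) − (-0.2067206)) / 1
= -0.1323292 / 1 = -0.1323292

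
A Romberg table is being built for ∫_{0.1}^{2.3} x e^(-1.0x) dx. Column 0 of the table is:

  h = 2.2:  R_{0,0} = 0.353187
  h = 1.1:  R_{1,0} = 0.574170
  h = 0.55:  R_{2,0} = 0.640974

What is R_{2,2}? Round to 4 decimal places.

0.6643

Richardson extrapolation on the trapezoidal column (denominator 4−1=3):
R_{1,1} = (4·0.574170 − 0.353187) / 3 = 0.647831
R_{2,1} = (4·0.640974 − 0.574170) / 3 = 0.663242
R_{2,2} = 0.663242 + (0.663242 − 0.647831)/15 = 0.664269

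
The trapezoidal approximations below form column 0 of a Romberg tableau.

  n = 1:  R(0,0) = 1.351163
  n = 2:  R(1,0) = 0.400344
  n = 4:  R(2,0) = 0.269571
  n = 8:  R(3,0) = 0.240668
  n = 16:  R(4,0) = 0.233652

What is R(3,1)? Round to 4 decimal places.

0.2310

R(3,1) = 0.240668 + (0.240668 − 0.269571)/3 = 0.231034
(Column j=1 coincides with Simpson's rule on the same nodes.)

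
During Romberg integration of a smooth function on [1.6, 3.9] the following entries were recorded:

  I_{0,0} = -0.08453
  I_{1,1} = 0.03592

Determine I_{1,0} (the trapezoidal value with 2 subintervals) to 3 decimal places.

From I_{1,1} = (4·I_{1,0} − I_{0,0})/3, solve for I_{1,0}:
4·I_{1,0} = 3·0.03592 + (-0.08453) = 0.02323
I_{1,0} = 0.00581

0.006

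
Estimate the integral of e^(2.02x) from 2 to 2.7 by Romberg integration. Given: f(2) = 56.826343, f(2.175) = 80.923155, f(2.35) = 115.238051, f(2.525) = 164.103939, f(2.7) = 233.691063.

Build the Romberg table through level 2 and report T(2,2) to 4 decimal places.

T(0,0) (trapezoid, 1 panel, h=0.7000): 101.681092
T(1,0) (trapezoid, 2 panels, h=0.3500): 91.173864
T(2,0) (trapezoid, 4 panels, h=0.1750): 88.466673
T(1,1) = 91.173864 + (91.173864 − 101.681092)/3 = 87.671455
T(2,1) = 88.466673 + (88.466673 − 91.173864)/3 = 87.564276
T(2,2) = 87.564276 + (87.564276 − 87.671455)/15 = 87.557131

87.5571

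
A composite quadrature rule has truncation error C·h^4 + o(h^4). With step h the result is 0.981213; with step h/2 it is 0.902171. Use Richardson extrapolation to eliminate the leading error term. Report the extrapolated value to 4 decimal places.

Extrapolated value = (16·A(h/2) − A(h)) / (16 − 1)
= (16·0.902171 − 0.981213) / 15
= 13.453523 / 15 = 0.896902

0.8969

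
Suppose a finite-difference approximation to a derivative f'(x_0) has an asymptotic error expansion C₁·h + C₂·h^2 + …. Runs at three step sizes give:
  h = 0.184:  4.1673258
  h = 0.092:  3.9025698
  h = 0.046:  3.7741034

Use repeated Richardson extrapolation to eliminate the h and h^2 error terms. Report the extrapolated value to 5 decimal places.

3.64824

First eliminate the h term (factor 2^1 = 2):
  B₁ = (2·3.9025698 − 4.1673258)/1 = 3.6378138
  B₂ = (2·3.7741034 − 3.9025698)/1 = 3.6456370
Then eliminate the h^2 term (factor 2^2 = 4):
  (4·3.6456370 − 3.6378138)/3 = 3.6482447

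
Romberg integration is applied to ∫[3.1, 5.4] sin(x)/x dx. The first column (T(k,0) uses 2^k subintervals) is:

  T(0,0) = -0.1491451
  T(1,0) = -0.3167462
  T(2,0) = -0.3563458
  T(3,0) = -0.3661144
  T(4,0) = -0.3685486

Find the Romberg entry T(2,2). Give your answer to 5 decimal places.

T(1,1) = (4·(-0.3167462) − (-0.1491451)) / 3 = -0.3726132
T(2,1) = (4·(-0.3563458) − (-0.3167462)) / 3 = -0.3695457
T(2,2) = (16·(-0.3695457) − (-0.3726132)) / 15 = -0.3693412

-0.36934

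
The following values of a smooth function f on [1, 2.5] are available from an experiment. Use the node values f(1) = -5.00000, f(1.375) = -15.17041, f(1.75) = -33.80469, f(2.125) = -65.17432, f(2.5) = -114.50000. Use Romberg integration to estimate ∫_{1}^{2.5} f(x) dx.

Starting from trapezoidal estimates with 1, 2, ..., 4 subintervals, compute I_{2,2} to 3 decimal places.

-63.553

I_{0,0} (trapezoid, 1 panel, h=1.5000): -89.62500
I_{1,0} (trapezoid, 2 panels, h=0.7500): -70.16602
I_{2,0} (trapezoid, 4 panels, h=0.3750): -65.21228
I_{1,1} = -70.16602 + (-70.16602 − (-89.62500))/3 = -63.67969
I_{2,1} = -65.21228 + (-65.21228 − (-70.16602))/3 = -63.56103
I_{2,2} = -63.56103 + (-63.56103 − (-63.67969))/15 = -63.55312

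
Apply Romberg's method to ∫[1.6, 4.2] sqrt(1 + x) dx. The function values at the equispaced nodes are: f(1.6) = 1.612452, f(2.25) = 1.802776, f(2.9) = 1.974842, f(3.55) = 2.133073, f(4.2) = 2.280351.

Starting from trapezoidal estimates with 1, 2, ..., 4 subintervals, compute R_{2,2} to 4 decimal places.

R_{0,0} (trapezoid, 1 panel, h=2.6000): 5.060644
R_{1,0} (trapezoid, 2 panels, h=1.3000): 5.097617
R_{2,0} (trapezoid, 4 panels, h=0.6500): 5.107110
R_{1,1} = 5.097617 + (5.097617 − 5.060644)/3 = 5.109941
R_{2,1} = 5.107110 + (5.107110 − 5.097617)/3 = 5.110274
R_{2,2} = 5.110274 + (5.110274 − 5.109941)/15 = 5.110296

5.1103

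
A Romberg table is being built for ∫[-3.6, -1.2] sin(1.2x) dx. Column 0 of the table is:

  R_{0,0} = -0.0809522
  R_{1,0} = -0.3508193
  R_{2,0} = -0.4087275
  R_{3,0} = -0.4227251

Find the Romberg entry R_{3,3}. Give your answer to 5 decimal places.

Richardson extrapolation on the trapezoidal column (denominator 4−1=3):
R_{1,1} = -0.3508193 + (-0.3508193 − (-0.0809522))/3 = -0.4407750
R_{2,1} = (4·(-0.4087275) − (-0.3508193)) / 3 = -0.4280302
R_{3,1} = -0.4227251 + (-0.4227251 − (-0.4087275))/3 = -0.4273910
R_{2,2} = (16·(-0.4280302) − (-0.4407750)) / 15 = -0.4271805
R_{3,2} = -0.4273910 + (-0.4273910 − (-0.4280302))/15 = -0.4273484
R_{3,3} = -0.4273484 + (-0.4273484 − (-0.4271805))/63 = -0.4273511

-0.42735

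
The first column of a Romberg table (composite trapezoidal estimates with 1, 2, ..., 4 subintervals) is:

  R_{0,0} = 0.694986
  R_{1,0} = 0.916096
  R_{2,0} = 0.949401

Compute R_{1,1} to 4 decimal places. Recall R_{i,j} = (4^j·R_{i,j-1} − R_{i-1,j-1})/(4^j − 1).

R_{1,1} = (4·0.916096 − 0.694986) / 3 = 0.989799

0.9898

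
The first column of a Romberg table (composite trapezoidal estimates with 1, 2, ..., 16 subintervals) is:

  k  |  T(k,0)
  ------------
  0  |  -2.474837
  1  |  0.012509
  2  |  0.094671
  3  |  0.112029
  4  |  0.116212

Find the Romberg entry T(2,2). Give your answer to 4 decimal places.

Richardson extrapolation on the trapezoidal column (denominator 4−1=3):
T(1,1) = 0.012509 + (0.012509 − (-2.474837))/3 = 0.841624
T(2,1) = (4·0.094671 − 0.012509) / 3 = 0.122058
T(2,2) = (16·0.122058 − 0.841624) / 15 = 0.074087

0.0741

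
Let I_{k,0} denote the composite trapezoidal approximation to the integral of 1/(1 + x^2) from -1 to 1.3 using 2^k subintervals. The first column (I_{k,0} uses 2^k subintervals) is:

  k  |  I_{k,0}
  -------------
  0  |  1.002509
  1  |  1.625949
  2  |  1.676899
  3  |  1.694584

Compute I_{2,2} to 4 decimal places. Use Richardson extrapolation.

1.6846

I_{1,1} = 1.625949 + (1.625949 − 1.002509)/3 = 1.833762
I_{2,1} = 1.676899 + (1.676899 − 1.625949)/3 = 1.693882
I_{2,2} = 1.693882 + (1.693882 − 1.833762)/15 = 1.684557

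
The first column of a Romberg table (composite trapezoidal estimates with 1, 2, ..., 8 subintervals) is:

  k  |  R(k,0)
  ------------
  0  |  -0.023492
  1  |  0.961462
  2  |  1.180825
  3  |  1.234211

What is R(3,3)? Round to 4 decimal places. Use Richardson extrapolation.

Richardson extrapolation on the trapezoidal column (denominator 4−1=3):
R(1,1) = 0.961462 + (0.961462 − (-0.023492))/3 = 1.289780
R(2,1) = (4·1.180825 − 0.961462) / 3 = 1.253946
R(3,1) = 1.234211 + (1.234211 − 1.180825)/3 = 1.252006
R(2,2) = (16·1.253946 − 1.289780) / 15 = 1.251557
R(3,2) = 1.252006 + (1.252006 − 1.253946)/15 = 1.251877
R(3,3) = 1.251877 + (1.251877 − 1.251557)/63 = 1.251882

1.2519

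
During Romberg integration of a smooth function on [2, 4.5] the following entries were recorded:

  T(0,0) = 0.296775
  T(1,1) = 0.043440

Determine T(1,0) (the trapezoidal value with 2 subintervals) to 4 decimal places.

0.1068

From T(1,1) = (4·T(1,0) − T(0,0))/3, solve for T(1,0):
4·T(1,0) = 3·0.043440 + 0.296775 = 0.427095
T(1,0) = 0.106774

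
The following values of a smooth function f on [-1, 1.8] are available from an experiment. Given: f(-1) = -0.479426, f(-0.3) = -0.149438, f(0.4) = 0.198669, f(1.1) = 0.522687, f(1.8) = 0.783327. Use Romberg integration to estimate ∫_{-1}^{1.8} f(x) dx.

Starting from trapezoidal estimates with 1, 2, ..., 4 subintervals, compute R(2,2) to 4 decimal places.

R(0,0) (trapezoid, 1 panel, h=2.8000): 0.425461
R(1,0) (trapezoid, 2 panels, h=1.4000): 0.490867
R(2,0) (trapezoid, 4 panels, h=0.7000): 0.506708
R(1,1) = 0.490867 + (0.490867 − 0.425461)/3 = 0.512669
R(2,1) = 0.506708 + (0.506708 − 0.490867)/3 = 0.511988
R(2,2) = 0.511988 + (0.511988 − 0.512669)/15 = 0.511943

0.5119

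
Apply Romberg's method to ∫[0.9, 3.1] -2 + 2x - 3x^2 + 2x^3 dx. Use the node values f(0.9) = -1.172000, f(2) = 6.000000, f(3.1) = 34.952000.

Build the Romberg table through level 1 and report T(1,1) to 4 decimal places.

21.1860

T(0,0) (trapezoid, 1 panel, h=2.2000): 37.158000
T(1,0) (trapezoid, 2 panels, h=1.1000): 25.179000
T(1,1) = 25.179000 + (25.179000 − 37.158000)/3 = 21.186000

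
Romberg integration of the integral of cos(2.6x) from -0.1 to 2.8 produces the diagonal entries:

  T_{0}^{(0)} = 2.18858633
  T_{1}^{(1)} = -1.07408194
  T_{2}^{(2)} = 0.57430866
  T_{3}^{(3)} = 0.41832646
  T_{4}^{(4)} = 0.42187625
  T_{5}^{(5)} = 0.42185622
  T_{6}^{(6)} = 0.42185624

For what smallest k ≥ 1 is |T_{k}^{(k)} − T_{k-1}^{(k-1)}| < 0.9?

k = 3

|T_{1}^{(1)} − T_{0}^{(0)}| = 3.26266827 ≥ 0.9
|T_{2}^{(2)} − T_{1}^{(1)}| = 1.64839060 ≥ 0.9
|T_{3}^{(3)} − T_{2}^{(2)}| = 0.15598220 < 0.9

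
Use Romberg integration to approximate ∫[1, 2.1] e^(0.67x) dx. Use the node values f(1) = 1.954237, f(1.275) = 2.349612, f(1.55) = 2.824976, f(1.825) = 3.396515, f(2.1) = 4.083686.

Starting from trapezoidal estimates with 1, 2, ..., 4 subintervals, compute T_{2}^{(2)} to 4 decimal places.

T_{0}^{(0)} (trapezoid, 1 panel, h=1.1000): 3.320858
T_{1}^{(0)} (trapezoid, 2 panels, h=0.5500): 3.214166
T_{2}^{(0)} (trapezoid, 4 panels, h=0.2750): 3.187268
T_{1}^{(1)} = 3.214166 + (3.214166 − 3.320858)/3 = 3.178602
T_{2}^{(1)} = 3.187268 + (3.187268 − 3.214166)/3 = 3.178302
T_{2}^{(2)} = 3.178302 + (3.178302 − 3.178602)/15 = 3.178282

3.1783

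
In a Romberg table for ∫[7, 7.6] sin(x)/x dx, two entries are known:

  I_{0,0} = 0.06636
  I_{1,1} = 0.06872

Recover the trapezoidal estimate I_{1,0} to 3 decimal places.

From I_{1,1} = (4·I_{1,0} − I_{0,0})/3, solve for I_{1,0}:
4·I_{1,0} = 3·0.06872 + 0.06636 = 0.27252
I_{1,0} = 0.06813

0.068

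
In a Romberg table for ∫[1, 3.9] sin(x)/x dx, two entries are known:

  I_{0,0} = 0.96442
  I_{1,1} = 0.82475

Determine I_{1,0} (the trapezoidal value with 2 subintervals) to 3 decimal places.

0.860

From I_{1,1} = (4·I_{1,0} − I_{0,0})/3, solve for I_{1,0}:
4·I_{1,0} = 3·0.82475 + 0.96442 = 3.43867
I_{1,0} = 0.85967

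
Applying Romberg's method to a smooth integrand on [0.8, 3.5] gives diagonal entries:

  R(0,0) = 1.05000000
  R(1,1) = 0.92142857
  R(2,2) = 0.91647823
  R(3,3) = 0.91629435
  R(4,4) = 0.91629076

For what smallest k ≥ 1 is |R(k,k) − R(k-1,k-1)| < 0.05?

k = 2

|R(1,1) − R(0,0)| = 0.12857143 ≥ 0.05
|R(2,2) − R(1,1)| = 0.00495034 < 0.05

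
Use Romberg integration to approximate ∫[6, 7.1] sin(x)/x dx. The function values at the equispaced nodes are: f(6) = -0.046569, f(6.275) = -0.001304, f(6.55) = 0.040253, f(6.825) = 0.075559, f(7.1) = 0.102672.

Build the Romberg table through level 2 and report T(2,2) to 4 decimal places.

0.0397

T(0,0) (trapezoid, 1 panel, h=1.1000): 0.030857
T(1,0) (trapezoid, 2 panels, h=0.5500): 0.037567
T(2,0) (trapezoid, 4 panels, h=0.2750): 0.039204
T(1,1) = 0.037567 + (0.037567 − 0.030857)/3 = 0.039804
T(2,1) = 0.039204 + (0.039204 − 0.037567)/3 = 0.039750
T(2,2) = 0.039750 + (0.039750 − 0.039804)/15 = 0.039746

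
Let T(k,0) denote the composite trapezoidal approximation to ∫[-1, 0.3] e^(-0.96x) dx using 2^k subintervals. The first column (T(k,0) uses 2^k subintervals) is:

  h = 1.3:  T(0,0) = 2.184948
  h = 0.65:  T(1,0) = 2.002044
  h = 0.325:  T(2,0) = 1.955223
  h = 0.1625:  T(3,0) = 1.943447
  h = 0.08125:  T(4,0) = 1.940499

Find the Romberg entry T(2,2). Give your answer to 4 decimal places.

1.9395

Richardson extrapolation on the trapezoidal column (denominator 4−1=3):
T(1,1) = (4·2.002044 − 2.184948) / 3 = 1.941076
T(2,1) = (4·1.955223 − 2.002044) / 3 = 1.939616
T(2,2) = (16·1.939616 − 1.941076) / 15 = 1.939519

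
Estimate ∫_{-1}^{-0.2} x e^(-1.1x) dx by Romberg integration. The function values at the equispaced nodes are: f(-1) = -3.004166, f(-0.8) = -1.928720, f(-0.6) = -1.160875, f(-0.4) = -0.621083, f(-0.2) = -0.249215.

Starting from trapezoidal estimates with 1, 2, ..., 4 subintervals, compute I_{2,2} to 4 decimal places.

-1.0515

I_{0,0} (trapezoid, 1 panel, h=0.8000): -1.301352
I_{1,0} (trapezoid, 2 panels, h=0.4000): -1.115026
I_{2,0} (trapezoid, 4 panels, h=0.2000): -1.067474
I_{1,1} = -1.115026 + (-1.115026 − (-1.301352))/3 = -1.052917
I_{2,1} = -1.067474 + (-1.067474 − (-1.115026))/3 = -1.051623
I_{2,2} = -1.051623 + (-1.051623 − (-1.052917))/15 = -1.051537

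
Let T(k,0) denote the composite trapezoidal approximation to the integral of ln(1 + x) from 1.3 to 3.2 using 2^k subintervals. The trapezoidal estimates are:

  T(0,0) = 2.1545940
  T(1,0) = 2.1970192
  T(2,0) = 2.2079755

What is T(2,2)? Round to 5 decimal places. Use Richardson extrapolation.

T(1,1) = (4·2.1970192 − 2.1545940) / 3 = 2.2111609
T(2,1) = 2.2079755 + (2.2079755 − 2.1970192)/3 = 2.2116276
T(2,2) = (16·2.2116276 − 2.2111609) / 15 = 2.2116587

2.21166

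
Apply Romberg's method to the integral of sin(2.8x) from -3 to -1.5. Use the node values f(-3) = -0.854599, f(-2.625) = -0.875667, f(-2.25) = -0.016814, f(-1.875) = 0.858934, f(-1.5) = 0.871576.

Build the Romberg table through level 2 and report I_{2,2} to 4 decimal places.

-0.0103

I_{0,0} (trapezoid, 1 panel, h=1.5000): 0.012733
I_{1,0} (trapezoid, 2 panels, h=0.7500): -0.006244
I_{2,0} (trapezoid, 4 panels, h=0.3750): -0.009397
I_{1,1} = -0.006244 + (-0.006244 − 0.012733)/3 = -0.012570
I_{2,1} = -0.009397 + (-0.009397 − (-0.006244))/3 = -0.010448
I_{2,2} = -0.010448 + (-0.010448 − (-0.012570))/15 = -0.010307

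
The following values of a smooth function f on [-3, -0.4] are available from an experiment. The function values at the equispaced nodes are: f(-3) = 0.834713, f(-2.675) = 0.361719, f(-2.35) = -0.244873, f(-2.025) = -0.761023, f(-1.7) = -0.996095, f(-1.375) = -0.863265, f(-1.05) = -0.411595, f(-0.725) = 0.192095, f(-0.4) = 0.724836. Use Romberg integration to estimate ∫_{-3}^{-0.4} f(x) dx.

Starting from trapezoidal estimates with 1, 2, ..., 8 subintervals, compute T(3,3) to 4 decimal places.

T(0,0) (trapezoid, 1 panel, h=2.6000): 2.027414
T(1,0) (trapezoid, 2 panels, h=1.3000): -0.281217
T(2,0) (trapezoid, 4 panels, h=0.6500): -0.567313
T(3,0) (trapezoid, 8 panels, h=0.3250): -0.631560
T(1,1) = -0.281217 + (-0.281217 − 2.027414)/3 = -1.050761
T(2,1) = -0.567313 + (-0.567313 − (-0.281217))/3 = -0.662678
T(3,1) = -0.631560 + (-0.631560 − (-0.567313))/3 = -0.652976
T(2,2) = -0.662678 + (-0.662678 − (-1.050761))/15 = -0.636806
T(3,2) = -0.652976 + (-0.652976 − (-0.662678))/15 = -0.652329
T(3,3) = -0.652329 + (-0.652329 − (-0.636806))/63 = -0.652575

-0.6526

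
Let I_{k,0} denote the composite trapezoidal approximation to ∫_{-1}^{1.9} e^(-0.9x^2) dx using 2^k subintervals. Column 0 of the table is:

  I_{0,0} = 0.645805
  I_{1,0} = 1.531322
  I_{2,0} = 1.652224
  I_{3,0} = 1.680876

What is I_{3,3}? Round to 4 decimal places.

1.6904

Richardson extrapolation on the trapezoidal column (denominator 4−1=3):
I_{1,1} = (4·1.531322 − 0.645805) / 3 = 1.826494
I_{2,1} = 1.652224 + (1.652224 − 1.531322)/3 = 1.692525
I_{3,1} = 1.680876 + (1.680876 − 1.652224)/3 = 1.690427
I_{2,2} = (16·1.692525 − 1.826494) / 15 = 1.683594
I_{3,2} = (16·1.690427 − 1.692525) / 15 = 1.690287
I_{3,3} = 1.690287 + (1.690287 − 1.683594)/63 = 1.690393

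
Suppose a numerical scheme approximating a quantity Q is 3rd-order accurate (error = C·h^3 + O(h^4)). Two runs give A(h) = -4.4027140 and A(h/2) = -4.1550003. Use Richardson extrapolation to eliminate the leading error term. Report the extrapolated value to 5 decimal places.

-4.11961

Extrapolated value = (8·A(h/2) − A(h)) / (8 − 1)
= (8·(-4.1550003) − (-4.4027140)) / 7
= -28.8372884 / 7 = -4.1196126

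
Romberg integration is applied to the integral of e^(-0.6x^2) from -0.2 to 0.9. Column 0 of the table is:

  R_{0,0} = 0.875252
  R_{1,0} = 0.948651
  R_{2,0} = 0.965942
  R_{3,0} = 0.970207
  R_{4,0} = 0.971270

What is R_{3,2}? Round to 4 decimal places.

R_{2,1} = 0.965942 + (0.965942 − 0.948651)/3 = 0.971706
R_{3,1} = (4·0.970207 − 0.965942) / 3 = 0.971629
R_{3,2} = (16·0.971629 − 0.971706) / 15 = 0.971624

0.9716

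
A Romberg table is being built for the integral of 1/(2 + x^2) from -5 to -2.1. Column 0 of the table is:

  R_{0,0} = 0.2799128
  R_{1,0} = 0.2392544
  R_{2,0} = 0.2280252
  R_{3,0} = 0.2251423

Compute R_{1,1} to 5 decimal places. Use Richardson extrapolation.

R_{1,1} = 0.2392544 + (0.2392544 − 0.2799128)/3 = 0.2257016

0.22570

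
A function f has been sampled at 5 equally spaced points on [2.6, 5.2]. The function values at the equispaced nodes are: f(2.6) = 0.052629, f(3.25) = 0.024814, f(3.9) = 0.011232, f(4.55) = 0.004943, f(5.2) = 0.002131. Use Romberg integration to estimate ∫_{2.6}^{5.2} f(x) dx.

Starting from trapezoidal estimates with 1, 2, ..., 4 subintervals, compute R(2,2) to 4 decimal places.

R(0,0) (trapezoid, 1 panel, h=2.6000): 0.071188
R(1,0) (trapezoid, 2 panels, h=1.3000): 0.050196
R(2,0) (trapezoid, 4 panels, h=0.6500): 0.044440
R(1,1) = 0.050196 + (0.050196 − 0.071188)/3 = 0.043199
R(2,1) = 0.044440 + (0.044440 − 0.050196)/3 = 0.042521
R(2,2) = 0.042521 + (0.042521 − 0.043199)/15 = 0.042476

0.0425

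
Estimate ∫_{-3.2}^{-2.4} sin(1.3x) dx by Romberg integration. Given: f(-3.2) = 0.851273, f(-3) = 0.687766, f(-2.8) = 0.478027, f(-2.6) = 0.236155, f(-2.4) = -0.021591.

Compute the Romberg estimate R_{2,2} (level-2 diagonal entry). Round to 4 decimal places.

0.3654

R_{0,0} (trapezoid, 1 panel, h=0.8000): 0.331873
R_{1,0} (trapezoid, 2 panels, h=0.4000): 0.357147
R_{2,0} (trapezoid, 4 panels, h=0.2000): 0.363358
R_{1,1} = 0.357147 + (0.357147 − 0.331873)/3 = 0.365572
R_{2,1} = 0.363358 + (0.363358 − 0.357147)/3 = 0.365428
R_{2,2} = 0.365428 + (0.365428 − 0.365572)/15 = 0.365418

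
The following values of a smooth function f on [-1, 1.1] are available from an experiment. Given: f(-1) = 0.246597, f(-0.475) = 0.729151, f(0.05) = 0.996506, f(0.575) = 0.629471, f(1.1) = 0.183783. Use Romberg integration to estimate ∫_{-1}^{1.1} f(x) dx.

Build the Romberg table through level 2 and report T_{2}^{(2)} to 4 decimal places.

T_{0}^{(0)} (trapezoid, 1 panel, h=2.1000): 0.451899
T_{1}^{(0)} (trapezoid, 2 panels, h=1.0500): 1.272281
T_{2}^{(0)} (trapezoid, 4 panels, h=0.5250): 1.349417
T_{1}^{(1)} = 1.272281 + (1.272281 − 0.451899)/3 = 1.545742
T_{2}^{(1)} = 1.349417 + (1.349417 − 1.272281)/3 = 1.375129
T_{2}^{(2)} = 1.375129 + (1.375129 − 1.545742)/15 = 1.363755

1.3638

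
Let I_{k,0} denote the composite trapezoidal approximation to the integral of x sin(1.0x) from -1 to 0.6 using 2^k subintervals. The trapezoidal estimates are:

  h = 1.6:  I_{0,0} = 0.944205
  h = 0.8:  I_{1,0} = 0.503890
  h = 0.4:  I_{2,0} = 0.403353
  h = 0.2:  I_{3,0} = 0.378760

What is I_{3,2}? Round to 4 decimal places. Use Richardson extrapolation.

Richardson extrapolation on the trapezoidal column (denominator 4−1=3):
I_{2,1} = 0.403353 + (0.403353 − 0.503890)/3 = 0.369841
I_{3,1} = (4·0.378760 − 0.403353) / 3 = 0.370562
I_{3,2} = (16·0.370562 − 0.369841) / 15 = 0.370610

0.3706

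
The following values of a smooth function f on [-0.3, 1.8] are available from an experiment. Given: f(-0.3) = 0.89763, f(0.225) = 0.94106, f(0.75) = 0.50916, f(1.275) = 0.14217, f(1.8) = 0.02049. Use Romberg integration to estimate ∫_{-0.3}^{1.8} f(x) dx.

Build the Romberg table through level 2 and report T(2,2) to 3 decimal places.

1.101

T(0,0) (trapezoid, 1 panel, h=2.1000): 0.96403
T(1,0) (trapezoid, 2 panels, h=1.0500): 1.01663
T(2,0) (trapezoid, 4 panels, h=0.5250): 1.07701
T(1,1) = 1.01663 + (1.01663 − 0.96403)/3 = 1.03416
T(2,1) = 1.07701 + (1.07701 − 1.01663)/3 = 1.09714
T(2,2) = 1.09714 + (1.09714 − 1.03416)/15 = 1.10134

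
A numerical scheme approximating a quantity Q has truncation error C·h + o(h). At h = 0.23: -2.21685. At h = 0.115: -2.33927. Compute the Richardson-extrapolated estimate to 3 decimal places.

-2.462

Extrapolated value = (2·A(h/2) − A(h)) / (2 − 1)
= (2·(-2.33927) − (-2.21685)) / 1
= -2.46169 / 1 = -2.46169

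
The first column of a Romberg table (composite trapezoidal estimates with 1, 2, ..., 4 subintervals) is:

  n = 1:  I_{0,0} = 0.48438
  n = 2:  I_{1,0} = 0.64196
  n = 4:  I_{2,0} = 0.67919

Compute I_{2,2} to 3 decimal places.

Richardson extrapolation on the trapezoidal column (denominator 4−1=3):
I_{1,1} = 0.64196 + (0.64196 − 0.48438)/3 = 0.69449
I_{2,1} = 0.67919 + (0.67919 − 0.64196)/3 = 0.69160
I_{2,2} = (16·0.69160 − 0.69449) / 15 = 0.69141

0.691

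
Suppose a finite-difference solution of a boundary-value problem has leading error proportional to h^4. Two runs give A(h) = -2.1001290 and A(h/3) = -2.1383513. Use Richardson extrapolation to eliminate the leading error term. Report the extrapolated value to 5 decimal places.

-2.13883

Extrapolated value = (81·A(h/3) − A(h)) / (81 − 1)
= (81·(-2.1383513) − (-2.1001290)) / 80
= -171.1063263 / 80 = -2.1388291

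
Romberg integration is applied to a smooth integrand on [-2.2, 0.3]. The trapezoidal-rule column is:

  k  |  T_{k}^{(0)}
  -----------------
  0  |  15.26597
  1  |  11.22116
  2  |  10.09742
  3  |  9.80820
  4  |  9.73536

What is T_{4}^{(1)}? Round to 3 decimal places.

9.711

T_{4}^{(1)} = (4·9.73536 − 9.80820) / 3 = 9.71108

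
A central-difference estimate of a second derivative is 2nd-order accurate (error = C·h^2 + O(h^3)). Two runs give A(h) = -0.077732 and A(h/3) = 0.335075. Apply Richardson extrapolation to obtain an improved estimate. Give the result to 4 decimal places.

Extrapolated value = (9·A(h/3) − A(h)) / (9 − 1)
= (9·0.335075 − (-0.077732)) / 8
= 3.093407 / 8 = 0.386676

0.3867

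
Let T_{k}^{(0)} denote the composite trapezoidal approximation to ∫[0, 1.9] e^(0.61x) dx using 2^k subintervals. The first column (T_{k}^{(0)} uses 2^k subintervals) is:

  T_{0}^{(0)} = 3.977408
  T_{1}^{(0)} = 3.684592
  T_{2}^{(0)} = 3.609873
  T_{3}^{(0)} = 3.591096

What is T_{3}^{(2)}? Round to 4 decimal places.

3.5848

Richardson extrapolation on the trapezoidal column (denominator 4−1=3):
T_{2}^{(1)} = (4·3.609873 − 3.684592) / 3 = 3.584967
T_{3}^{(1)} = (4·3.591096 − 3.609873) / 3 = 3.584837
T_{3}^{(2)} = 3.584837 + (3.584837 − 3.584967)/15 = 3.584828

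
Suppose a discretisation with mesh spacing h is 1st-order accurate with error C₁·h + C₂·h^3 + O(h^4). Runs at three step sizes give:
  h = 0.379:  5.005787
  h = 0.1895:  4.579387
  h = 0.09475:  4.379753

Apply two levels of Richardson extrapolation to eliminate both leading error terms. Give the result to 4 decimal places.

4.1840

First eliminate the h term (factor 2^1 = 2):
  B₁ = (2·4.579387 − 5.005787)/1 = 4.152987
  B₂ = (2·4.379753 − 4.579387)/1 = 4.180119
Then eliminate the h^3 term (factor 2^3 = 8):
  (8·4.180119 − 4.152987)/7 = 4.183995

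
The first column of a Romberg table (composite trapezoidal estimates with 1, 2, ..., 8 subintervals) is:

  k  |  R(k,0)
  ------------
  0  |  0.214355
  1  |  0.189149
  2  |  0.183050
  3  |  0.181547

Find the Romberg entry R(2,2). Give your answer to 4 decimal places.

R(1,1) = 0.189149 + (0.189149 − 0.214355)/3 = 0.180747
R(2,1) = (4·0.183050 − 0.189149) / 3 = 0.181017
R(2,2) = 0.181017 + (0.181017 − 0.180747)/15 = 0.181035

0.1810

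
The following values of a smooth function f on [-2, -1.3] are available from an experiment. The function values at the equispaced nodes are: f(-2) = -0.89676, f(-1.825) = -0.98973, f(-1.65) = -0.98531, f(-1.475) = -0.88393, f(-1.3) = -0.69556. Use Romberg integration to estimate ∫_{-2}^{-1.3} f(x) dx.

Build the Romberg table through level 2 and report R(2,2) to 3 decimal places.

R(0,0) (trapezoid, 1 panel, h=0.7000): -0.55731
R(1,0) (trapezoid, 2 panels, h=0.3500): -0.62351
R(2,0) (trapezoid, 4 panels, h=0.1750): -0.63965
R(1,1) = -0.62351 + (-0.62351 − (-0.55731))/3 = -0.64558
R(2,1) = -0.63965 + (-0.63965 − (-0.62351))/3 = -0.64503
R(2,2) = -0.64503 + (-0.64503 − (-0.64558))/15 = -0.64499

-0.645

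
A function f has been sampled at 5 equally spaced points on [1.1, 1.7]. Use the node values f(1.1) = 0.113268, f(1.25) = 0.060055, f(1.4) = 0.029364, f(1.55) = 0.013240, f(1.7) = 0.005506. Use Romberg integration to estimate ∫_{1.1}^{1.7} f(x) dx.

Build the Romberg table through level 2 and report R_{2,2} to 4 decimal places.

R_{0,0} (trapezoid, 1 panel, h=0.6000): 0.035632
R_{1,0} (trapezoid, 2 panels, h=0.3000): 0.026625
R_{2,0} (trapezoid, 4 panels, h=0.1500): 0.024307
R_{1,1} = 0.026625 + (0.026625 − 0.035632)/3 = 0.023623
R_{2,1} = 0.024307 + (0.024307 − 0.026625)/3 = 0.023534
R_{2,2} = 0.023534 + (0.023534 − 0.023623)/15 = 0.023528

0.0235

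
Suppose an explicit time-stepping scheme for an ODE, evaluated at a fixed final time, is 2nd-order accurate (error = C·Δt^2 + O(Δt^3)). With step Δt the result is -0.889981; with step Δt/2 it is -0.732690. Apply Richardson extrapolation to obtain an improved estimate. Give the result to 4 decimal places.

Extrapolated value = (4·A(Δt/2) − A(Δt)) / (4 − 1)
= (4·(-0.732690) − (-0.889981)) / 3
= -2.040779 / 3 = -0.680260

-0.6803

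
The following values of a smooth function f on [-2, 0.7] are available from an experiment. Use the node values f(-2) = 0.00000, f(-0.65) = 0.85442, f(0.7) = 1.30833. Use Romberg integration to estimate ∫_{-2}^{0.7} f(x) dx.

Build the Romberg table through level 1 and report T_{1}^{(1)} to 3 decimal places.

2.127

T_{0}^{(0)} (trapezoid, 1 panel, h=2.7000): 1.76625
T_{1}^{(0)} (trapezoid, 2 panels, h=1.3500): 2.03659
T_{1}^{(1)} = 2.03659 + (2.03659 − 1.76625)/3 = 2.12670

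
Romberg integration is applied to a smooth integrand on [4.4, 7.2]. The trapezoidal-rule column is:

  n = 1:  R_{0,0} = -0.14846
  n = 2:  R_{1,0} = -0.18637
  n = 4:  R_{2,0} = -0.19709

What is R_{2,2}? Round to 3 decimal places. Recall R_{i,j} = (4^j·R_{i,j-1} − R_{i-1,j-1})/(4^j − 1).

-0.201

R_{1,1} = -0.18637 + (-0.18637 − (-0.14846))/3 = -0.19901
R_{2,1} = (4·(-0.19709) − (-0.18637)) / 3 = -0.20066
R_{2,2} = -0.20066 + (-0.20066 − (-0.19901))/15 = -0.20077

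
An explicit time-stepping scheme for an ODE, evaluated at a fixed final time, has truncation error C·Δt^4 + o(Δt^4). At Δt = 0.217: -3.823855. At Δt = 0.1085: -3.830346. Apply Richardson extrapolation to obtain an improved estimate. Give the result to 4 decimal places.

-3.8308

The leading error scales as Δt^4; refining by a factor of 2 reduces it by 2^4 = 16.
Extrapolated value = (16·A(Δt/2) − A(Δt)) / (16 − 1)
= (16·(-3.830346) − (-3.823855)) / 15
= -57.461681 / 15 = -3.830779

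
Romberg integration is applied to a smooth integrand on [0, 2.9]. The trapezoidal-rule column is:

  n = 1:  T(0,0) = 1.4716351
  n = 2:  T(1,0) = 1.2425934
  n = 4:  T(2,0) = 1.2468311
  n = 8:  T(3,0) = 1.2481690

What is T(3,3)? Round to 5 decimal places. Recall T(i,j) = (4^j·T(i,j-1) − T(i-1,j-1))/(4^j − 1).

T(1,1) = (4·1.2425934 − 1.4716351) / 3 = 1.1662462
T(2,1) = (4·1.2468311 − 1.2425934) / 3 = 1.2482437
T(3,1) = 1.2481690 + (1.2481690 − 1.2468311)/3 = 1.2486150
T(2,2) = (16·1.2482437 − 1.1662462) / 15 = 1.2537102
T(3,2) = 1.2486150 + (1.2486150 − 1.2482437)/15 = 1.2486398
T(3,3) = 1.2486398 + (1.2486398 − 1.2537102)/63 = 1.2485593

1.24856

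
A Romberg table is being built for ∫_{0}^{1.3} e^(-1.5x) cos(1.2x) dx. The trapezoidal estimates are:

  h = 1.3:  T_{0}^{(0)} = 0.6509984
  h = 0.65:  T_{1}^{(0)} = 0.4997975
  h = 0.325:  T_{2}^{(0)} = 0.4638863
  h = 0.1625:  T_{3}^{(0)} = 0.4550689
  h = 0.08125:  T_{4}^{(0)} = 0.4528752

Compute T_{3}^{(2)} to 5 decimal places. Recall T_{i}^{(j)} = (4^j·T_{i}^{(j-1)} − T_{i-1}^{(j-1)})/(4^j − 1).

0.45214

Richardson extrapolation on the trapezoidal column (denominator 4−1=3):
T_{2}^{(1)} = 0.4638863 + (0.4638863 − 0.4997975)/3 = 0.4519159
T_{3}^{(1)} = 0.4550689 + (0.4550689 − 0.4638863)/3 = 0.4521298
T_{3}^{(2)} = (16·0.4521298 − 0.4519159) / 15 = 0.4521441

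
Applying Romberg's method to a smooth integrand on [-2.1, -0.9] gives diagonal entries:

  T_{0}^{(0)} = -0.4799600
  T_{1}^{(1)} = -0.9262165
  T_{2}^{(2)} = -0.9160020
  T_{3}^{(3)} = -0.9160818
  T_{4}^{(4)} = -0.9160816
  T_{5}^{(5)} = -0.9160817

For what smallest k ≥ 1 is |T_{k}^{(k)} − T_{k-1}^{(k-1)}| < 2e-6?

|T_{1}^{(1)} − T_{0}^{(0)}| = 0.4462565 ≥ 2e-6
|T_{2}^{(2)} − T_{1}^{(1)}| = 0.0102145 ≥ 2e-6
|T_{3}^{(3)} − T_{2}^{(2)}| = 0.0000798 ≥ 2e-6
|T_{4}^{(4)} − T_{3}^{(3)}| = 0.0000002 < 2e-6

k = 4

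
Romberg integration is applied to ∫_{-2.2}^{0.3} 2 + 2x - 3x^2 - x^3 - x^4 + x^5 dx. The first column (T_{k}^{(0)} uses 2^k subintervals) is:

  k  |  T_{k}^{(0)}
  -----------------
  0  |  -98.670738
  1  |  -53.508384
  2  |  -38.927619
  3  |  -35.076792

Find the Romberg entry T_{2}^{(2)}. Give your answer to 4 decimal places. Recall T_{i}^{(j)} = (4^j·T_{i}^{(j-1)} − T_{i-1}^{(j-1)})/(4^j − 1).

Richardson extrapolation on the trapezoidal column (denominator 4−1=3):
T_{1}^{(1)} = -53.508384 + (-53.508384 − (-98.670738))/3 = -38.454266
T_{2}^{(1)} = -38.927619 + (-38.927619 − (-53.508384))/3 = -34.067364
T_{2}^{(2)} = -34.067364 + (-34.067364 − (-38.454266))/15 = -33.774904
(Column j=1 coincides with Simpson's rule on the same nodes.)

-33.7749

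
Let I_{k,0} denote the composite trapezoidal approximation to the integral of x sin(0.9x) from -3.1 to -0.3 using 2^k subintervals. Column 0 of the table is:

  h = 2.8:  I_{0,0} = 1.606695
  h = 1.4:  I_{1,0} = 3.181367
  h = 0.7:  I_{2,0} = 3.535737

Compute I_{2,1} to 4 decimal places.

3.6539

I_{2,1} = (4·3.535737 − 3.181367) / 3 = 3.653860
(Column j=1 coincides with Simpson's rule on the same nodes.)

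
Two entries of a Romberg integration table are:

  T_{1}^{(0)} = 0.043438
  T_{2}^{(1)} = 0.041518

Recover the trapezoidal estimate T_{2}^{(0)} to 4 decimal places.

0.0420

From T_{2}^{(1)} = (4·T_{2}^{(0)} − T_{1}^{(0)})/3, solve for T_{2}^{(0)}:
4·T_{2}^{(0)} = 3·0.041518 + 0.043438 = 0.167992
T_{2}^{(0)} = 0.041998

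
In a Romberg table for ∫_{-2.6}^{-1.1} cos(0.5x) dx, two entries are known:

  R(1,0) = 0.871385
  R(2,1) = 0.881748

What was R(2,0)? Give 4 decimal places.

0.8792

From R(2,1) = (4·R(2,0) − R(1,0))/3, solve for R(2,0):
4·R(2,0) = 3·0.881748 + 0.871385 = 3.516629
R(2,0) = 0.879157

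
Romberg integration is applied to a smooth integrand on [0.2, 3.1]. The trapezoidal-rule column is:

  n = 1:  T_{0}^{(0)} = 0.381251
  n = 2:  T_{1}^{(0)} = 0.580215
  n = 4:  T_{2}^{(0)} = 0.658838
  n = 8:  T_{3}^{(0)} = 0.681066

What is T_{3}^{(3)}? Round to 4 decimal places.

Richardson extrapolation on the trapezoidal column (denominator 4−1=3):
T_{1}^{(1)} = 0.580215 + (0.580215 − 0.381251)/3 = 0.646536
T_{2}^{(1)} = (4·0.658838 − 0.580215) / 3 = 0.685046
T_{3}^{(1)} = (4·0.681066 − 0.658838) / 3 = 0.688475
T_{2}^{(2)} = (16·0.685046 − 0.646536) / 15 = 0.687613
T_{3}^{(2)} = (16·0.688475 − 0.685046) / 15 = 0.688704
T_{3}^{(3)} = (64·0.688704 − 0.687613) / 63 = 0.688721

0.6887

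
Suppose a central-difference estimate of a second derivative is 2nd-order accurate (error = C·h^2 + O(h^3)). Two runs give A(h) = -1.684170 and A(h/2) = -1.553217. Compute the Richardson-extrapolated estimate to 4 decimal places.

-1.5096

Extrapolated value = (4·A(h/2) − A(h)) / (4 − 1)
= (4·(-1.553217) − (-1.684170)) / 3
= -4.528698 / 3 = -1.509566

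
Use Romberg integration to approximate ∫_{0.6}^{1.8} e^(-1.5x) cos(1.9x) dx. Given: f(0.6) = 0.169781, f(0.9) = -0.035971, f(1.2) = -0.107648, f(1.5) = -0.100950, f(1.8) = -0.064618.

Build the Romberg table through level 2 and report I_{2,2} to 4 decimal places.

-0.0658

I_{0,0} (trapezoid, 1 panel, h=1.2000): 0.063098
I_{1,0} (trapezoid, 2 panels, h=0.6000): -0.033040
I_{2,0} (trapezoid, 4 panels, h=0.3000): -0.057596
I_{1,1} = -0.033040 + (-0.033040 − 0.063098)/3 = -0.065086
I_{2,1} = -0.057596 + (-0.057596 − (-0.033040))/3 = -0.065781
I_{2,2} = -0.065781 + (-0.065781 − (-0.065086))/15 = -0.065827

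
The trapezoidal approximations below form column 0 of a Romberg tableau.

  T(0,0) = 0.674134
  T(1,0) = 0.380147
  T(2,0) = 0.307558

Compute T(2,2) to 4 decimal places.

0.2834

Richardson extrapolation on the trapezoidal column (denominator 4−1=3):
T(1,1) = (4·0.380147 − 0.674134) / 3 = 0.282151
T(2,1) = 0.307558 + (0.307558 − 0.380147)/3 = 0.283362
T(2,2) = (16·0.283362 − 0.282151) / 15 = 0.283443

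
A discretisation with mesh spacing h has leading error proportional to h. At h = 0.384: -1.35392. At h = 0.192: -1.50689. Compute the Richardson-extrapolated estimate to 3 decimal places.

-1.660

The leading error scales as h; refining by a factor of 2 reduces it by 2^1 = 2.
Extrapolated value = (2·A(h/2) − A(h)) / (2 − 1)
= (2·(-1.50689) − (-1.35392)) / 1
= -1.65986 / 1 = -1.65986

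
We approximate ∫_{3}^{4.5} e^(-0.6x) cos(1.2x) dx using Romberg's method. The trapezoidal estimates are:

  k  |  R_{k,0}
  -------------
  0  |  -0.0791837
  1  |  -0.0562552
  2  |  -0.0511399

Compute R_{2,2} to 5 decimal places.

Richardson extrapolation on the trapezoidal column (denominator 4−1=3):
R_{1,1} = -0.0562552 + (-0.0562552 − (-0.0791837))/3 = -0.0486124
R_{2,1} = (4·(-0.0511399) − (-0.0562552)) / 3 = -0.0494348
R_{2,2} = (16·(-0.0494348) − (-0.0486124)) / 15 = -0.0494896

-0.04949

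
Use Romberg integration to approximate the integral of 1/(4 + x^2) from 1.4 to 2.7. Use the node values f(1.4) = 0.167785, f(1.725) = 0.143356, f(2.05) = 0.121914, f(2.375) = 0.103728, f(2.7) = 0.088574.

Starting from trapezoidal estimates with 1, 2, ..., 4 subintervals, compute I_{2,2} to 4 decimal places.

I_{0,0} (trapezoid, 1 panel, h=1.3000): 0.166633
I_{1,0} (trapezoid, 2 panels, h=0.6500): 0.162561
I_{2,0} (trapezoid, 4 panels, h=0.3250): 0.161583
I_{1,1} = 0.162561 + (0.162561 − 0.166633)/3 = 0.161204
I_{2,1} = 0.161583 + (0.161583 − 0.162561)/3 = 0.161257
I_{2,2} = 0.161257 + (0.161257 − 0.161204)/15 = 0.161261

0.1613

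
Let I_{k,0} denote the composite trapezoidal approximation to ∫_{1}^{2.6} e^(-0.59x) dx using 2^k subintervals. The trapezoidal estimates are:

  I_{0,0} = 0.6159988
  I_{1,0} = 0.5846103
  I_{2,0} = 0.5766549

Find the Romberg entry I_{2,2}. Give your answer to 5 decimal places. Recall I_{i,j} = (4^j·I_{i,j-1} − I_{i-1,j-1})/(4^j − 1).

Richardson extrapolation on the trapezoidal column (denominator 4−1=3):
I_{1,1} = (4·0.5846103 − 0.6159988) / 3 = 0.5741475
I_{2,1} = 0.5766549 + (0.5766549 − 0.5846103)/3 = 0.5740031
I_{2,2} = 0.5740031 + (0.5740031 − 0.5741475)/15 = 0.5739935

0.57399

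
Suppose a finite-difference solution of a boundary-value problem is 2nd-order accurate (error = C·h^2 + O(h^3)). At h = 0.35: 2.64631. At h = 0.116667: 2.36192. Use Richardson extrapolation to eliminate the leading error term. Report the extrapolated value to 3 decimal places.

2.326

The leading error scales as h^2; refining by a factor of 3 reduces it by 3^2 = 9.
Extrapolated value = (9·A(h/3) − A(h)) / (9 − 1)
= (9·2.36192 − 2.64631) / 8
= 18.61097 / 8 = 2.32637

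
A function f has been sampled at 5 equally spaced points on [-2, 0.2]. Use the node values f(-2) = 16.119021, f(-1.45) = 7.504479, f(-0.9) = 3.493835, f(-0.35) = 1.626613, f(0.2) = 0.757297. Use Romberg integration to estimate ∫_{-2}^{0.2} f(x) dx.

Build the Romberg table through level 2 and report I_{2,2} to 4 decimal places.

11.0551

I_{0,0} (trapezoid, 1 panel, h=2.2000): 18.563950
I_{1,0} (trapezoid, 2 panels, h=1.1000): 13.125193
I_{2,0} (trapezoid, 4 panels, h=0.5500): 11.584697
I_{1,1} = 13.125193 + (13.125193 − 18.563950)/3 = 11.312274
I_{2,1} = 11.584697 + (11.584697 − 13.125193)/3 = 11.071198
I_{2,2} = 11.071198 + (11.071198 − 11.312274)/15 = 11.055126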